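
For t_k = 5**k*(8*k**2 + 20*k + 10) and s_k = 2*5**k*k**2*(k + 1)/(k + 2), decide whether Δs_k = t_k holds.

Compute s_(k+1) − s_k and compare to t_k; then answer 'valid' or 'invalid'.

s_(k+1) = 10*5**k*(k + 1)**2*(k + 2)/(k + 3)
s_(k+1) − s_k = 2*5**k*(k + 1)*(-k**2*(k + 3) + 5*(k + 1)*(k + 2)**2)/((k + 2)*(k + 3))
(s_(k+1) − s_k) − t_k = 5**k*(-8*k**3 - 34*k**2 - 50*k - 20)/(k**2 + 5*k + 6)

Invalid: residual 5**k*(-8*k**3 - 34*k**2 - 50*k - 20)/(k**2 + 5*k + 6) ≠ 0.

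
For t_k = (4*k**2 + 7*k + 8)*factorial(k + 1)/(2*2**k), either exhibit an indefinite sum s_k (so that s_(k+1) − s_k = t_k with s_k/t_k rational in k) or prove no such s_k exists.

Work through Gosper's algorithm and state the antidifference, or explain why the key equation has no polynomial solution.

Ratio r(k) = (k + 2)*(7*k + 4*(k + 1)**2 + 15)/(2*(4*k**2 + 7*k + 8)).
So A=k/2 + 1 and B=1, with C=k**2 + 7*k/4 + 2.
Set up (k/2 + 1)·f(k+1) − (1)·f(k) − (k**2 + 7*k/4 + 2) = 0.
Degrees (1,0,2) ⇒ d ≤ 1.
Match coefficients ⇒ f(k) = (4*k + 3)/2.
R(k) = B(k−1)·f(k)/C(k) = 2*(4*k + 3)/(4*k**2 + 7*k + 8); s_k = R·t_k = (4*k + 3)*factorial(k + 1)/2**k.
Verify: (4*k**2 + 7*k + 8)*factorial(k + 1)/(2*2**k) matches t_k.

s_k = (4*k + 3)*factorial(k + 1)/2**k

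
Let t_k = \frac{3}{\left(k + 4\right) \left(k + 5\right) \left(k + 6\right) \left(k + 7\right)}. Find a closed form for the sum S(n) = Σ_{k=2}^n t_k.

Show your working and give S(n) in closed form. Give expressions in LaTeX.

S(n) = \frac{n^{3} + 18 n^{2} + 107 n - 126}{336 \left(n^{3} + 18 n^{2} + 107 n + 210\right)}

Compute t_(k+1)/t_k: get (k + 4)/(k + 8).
Normal form (A,B,C) = (k + 4, k + 8, 1).
Solve (k + 4)·f(k+1) − (k + 7)·f(k) = 1.
From deg A=1, deg B=1, deg C=0: d=3.
Solving with deg f ≤ 3: f(k) = k*(k**2 + 15*k + 74)/360.
Get s_k = R·t_k = k*(k**2 + 15*k + 74)/(120*(k + 4)*(k + 5)*(k + 6)) with R(k) = B(k−1)f(k)/C(k) = k*(k + 7)*(k**2 + 15*k + 74)/360.
Δs = 3/(k**4 + 22*k**3 + 179*k**2 + 638*k + 840), as required.
Evaluate: s_(n+1) = (n**3 + 18*n**2 + 107*n + 90)/(120*(n**3 + 18*n**2 + 107*n + 210)); subtract s_(2) = 3/560 ⇒ S(n) = (n**3 + 18*n**2 + 107*n - 126)/(336*(n**3 + 18*n**2 + 107*n + 210)).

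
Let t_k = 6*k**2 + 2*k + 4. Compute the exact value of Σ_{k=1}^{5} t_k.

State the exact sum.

Σ = 380

t_(k+1)/t_k = (k + 3*(k + 1)**2 + 3)/(3*k**2 + k + 2).
So A=1 and B=1, with C=k**2 + k/3 + 2/3.
Set up (1)·f(k+1) − (1)·f(k) − (k**2 + k/3 + 2/3) = 0.
Degrees (0,0,2) ⇒ d ≤ 3.
Coefficient equations give f(k) = k*(k**2 - k + 2)/3.
Certificate R = B(k−1)f/C = k*(k**2 - k + 2)/(3*k**2 + k + 2) gives s_k = 2*k*(k**2 - k + 2).
s_(k+1) − s_k = 6*k**2 + 2*k + 4 = t_k.
Telescoping: Σ = s_(6) − s_(1) = 384 − (4) = 380.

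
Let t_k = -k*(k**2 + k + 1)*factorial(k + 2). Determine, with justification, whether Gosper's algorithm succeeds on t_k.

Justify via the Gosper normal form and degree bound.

Yes. s_k = -(k**2 - 3*k + 3)*factorial(k + 2).

Compute t_(k+1)/t_k: get (k + 1)*(k + 3)*(k + (k + 1)**2 + 2)/(k*(k**2 + k + 1)).
So A=k + 3 and B=1, with C=k**3 + k**2 + k.
Need (k + 3)·f(k+1) − (1)·f(k) = k**3 + k**2 + k.
d = 2 from the (1,0,3) case.
Solving with deg f ≤ 2: f(k) = k**2 - 3*k + 3.
R(k) = B(k−1)·f(k)/C(k) = (k**2 - 3*k + 3)/(k*(k**2 + k + 1)); s_k = R·t_k = -(k**2 - 3*k + 3)*factorial(k + 2).
Δs = -k*(k**2 + k + 1)*factorial(k + 2), as required.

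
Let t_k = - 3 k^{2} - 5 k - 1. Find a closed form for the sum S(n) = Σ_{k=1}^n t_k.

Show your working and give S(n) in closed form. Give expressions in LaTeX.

Compute t_(k+1)/t_k: get (3*k**2 + 11*k + 9)/(3*k**2 + 5*k + 1).
Take A(k)=1, B(k)=1, C(k)=k**2 + 5*k/3 + 1/3.
Key eq: (1)·f(k+1) = (1)·f(k) + (k**2 + 5*k/3 + 1/3).
From deg A=0, deg B=0, deg C=2: d=3.
Coefficient equations give f(k) = k*(k**2 + k - 1)/3.
Get s_k = R·t_k = k*(-k**2 - k + 1) with R(k) = B(k−1)f(k)/C(k) = k*(k**2 + k - 1)/(3*k**2 + 5*k + 1).
s_(k+1) − s_k = -3*k**2 - 5*k - 1 = t_k.
Σ_(k=1)^n t_k = s_(n+1) − s_(1) = (-n**3 - 4*n**2 - 4*n - 1) − (-1), i.e. n*(-n**2 - 4*n - 4).

S(n) = n \left(- n^{2} - 4 n - 4\right)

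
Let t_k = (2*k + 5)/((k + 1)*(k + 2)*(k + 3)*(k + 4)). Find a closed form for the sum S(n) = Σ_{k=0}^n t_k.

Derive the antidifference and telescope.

S(n) = (n**2 + 6*n + 5)/(3*(n**2 + 6*n + 8))

Compute t_(k+1)/t_k: get (k + 1)*(2*k + 7)/((k + 5)*(2*k + 5)).
Factor: A=k + 1; B=k + 5; C=k + 5/2.
Solve (k + 1)·f(k+1) − (k + 4)·f(k) = k + 5/2.
deg f ≤ 3 (via 1,1,1).
Solving with deg f ≤ 3: f(k) = k*(k + 2)*(k + 4)/6.
Then R = B(k−1)f/C = k*(k + 2)*(k + 4)**2/(3*(2*k + 5)), so s_k = R(k)·t_k = k*(k + 4)/(3*(k**2 + 4*k + 3)).
Check: Δs_k = (2*k + 5)/(k**4 + 10*k**3 + 35*k**2 + 50*k + 24). ✓
Telescope: S(n) = s_(n+1) − s_(0) = (n**2 + 6*n + 5)/(3*(n**2 + 6*n + 8)) − (0) = (n**2 + 6*n + 5)/(3*(n**2 + 6*n + 8)).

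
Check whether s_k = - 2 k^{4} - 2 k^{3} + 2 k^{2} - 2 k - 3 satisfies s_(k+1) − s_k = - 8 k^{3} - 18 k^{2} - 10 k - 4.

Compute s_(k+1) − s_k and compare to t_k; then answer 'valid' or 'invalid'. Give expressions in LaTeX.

s_(k+1) = -2*k**4 - 10*k**3 - 16*k**2 - 12*k - 7
s_(k+1) − s_k = -8*k**3 - 18*k**2 - 10*k - 4
(s_(k+1) − s_k) − t_k = 0

Valid: the claim telescopes to t_k.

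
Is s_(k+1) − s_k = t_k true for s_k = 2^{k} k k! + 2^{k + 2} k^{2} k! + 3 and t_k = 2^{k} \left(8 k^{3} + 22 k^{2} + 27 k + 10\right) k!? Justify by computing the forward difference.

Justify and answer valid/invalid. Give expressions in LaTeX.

s_(k+1) = 8*2**k*k**3*factorial(k) + 26*2**k*k**2*factorial(k) + 28*2**k*k*factorial(k) + 10*2**k*factorial(k) + 3
s_(k+1) − s_k = 2**k*(8*k**3 + 22*k**2 + 27*k + 10)*factorial(k)
(s_(k+1) − s_k) − t_k = 0

valid (s_(k+1) − s_k reduces to t_k)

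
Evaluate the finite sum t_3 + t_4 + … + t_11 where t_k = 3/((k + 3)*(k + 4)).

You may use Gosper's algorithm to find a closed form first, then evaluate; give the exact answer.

Σ = 3/10

Ratio r(k) = (k + 3)/(k + 5).
Gosper form: A/B · C(k+1)/C(k) with A=k + 3, B=k + 5, C=1.
Need (k + 3)·f(k+1) − (k + 4)·f(k) = 1.
Degrees (1,1,0) ⇒ d ≤ 1.
Coefficient equations give f(k) = k/3.
R(k) = B(k−1)·f(k)/C(k) = k*(k + 4)/3; s_k = R·t_k = k/(k + 3).
Δs = 3/(k**2 + 7*k + 12), as required.
Sum = s_(12) − s_(3); s_(12) = 4/5, s_(3) = 1/2 ⇒ 3/10.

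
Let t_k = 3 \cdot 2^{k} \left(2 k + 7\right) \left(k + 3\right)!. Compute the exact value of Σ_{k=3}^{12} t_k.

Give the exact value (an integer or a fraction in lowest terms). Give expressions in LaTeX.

Σ = 514198484287470720

t_(k+1)/t_k = 2*(k + 4)*(2*k + 9)/(2*k + 7).
A = 2*k + 8, B = 1, C = k + 7/2.
Need (2*k + 8)·f(k+1) − (1)·f(k) = k + 7/2.
deg f ≤ 0 (via 1,0,1).
Match coefficients ⇒ f(k) = 1/2.
So s_k = (B(k−1)f/C)·t_k = (1/(2*k + 7))·t_k = 3*2**k*factorial(k + 3).
Δs = 3*2**k*(2*k + 7)*factorial(k + 3), as required.
Sum = s_(13) − s_(3); s_(13) = 514198484287488000, s_(3) = 17280 ⇒ 514198484287470720.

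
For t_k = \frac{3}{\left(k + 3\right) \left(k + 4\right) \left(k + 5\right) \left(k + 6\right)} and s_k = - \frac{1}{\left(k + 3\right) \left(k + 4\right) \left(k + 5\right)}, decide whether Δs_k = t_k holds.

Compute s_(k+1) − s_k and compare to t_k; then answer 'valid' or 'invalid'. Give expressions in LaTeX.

valid (s_(k+1) − s_k reduces to t_k)

s_(k+1) = -1/((k + 4)*(k + 5)*(k + 6))
s_(k+1) − s_k = 3/((k + 3)*(k + 4)*(k + 5)*(k + 6))
(s_(k+1) − s_k) − t_k = 0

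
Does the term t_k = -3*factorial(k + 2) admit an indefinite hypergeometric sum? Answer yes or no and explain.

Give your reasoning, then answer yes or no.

The ratio is k + 3.
Normal form (A,B,C) = (k + 3, 1, 1).
Need (k + 3)·f(k+1) − (1)·f(k) = 1.
d = -1 from the (1,0,0) case.
Bound -1 < 0, so the key equation has no polynomial solution.

No — negative degree bound, so no certificate f.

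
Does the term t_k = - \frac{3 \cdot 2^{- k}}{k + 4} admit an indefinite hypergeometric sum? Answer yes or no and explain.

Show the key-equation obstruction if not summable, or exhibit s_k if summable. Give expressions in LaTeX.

No — negative degree bound, so no certificate f.

Compute t_(k+1)/t_k: get (k + 4)/(2*(k + 5)).
Factor: A=k/2 + 2; B=k + 5; C=1.
Key eq: (k/2 + 2)·f(k+1) = (k + 4)·f(k) + (1).
deg f ≤ -1 (via 1,1,0).
Negative degree bound (-1): no f exists, t_k not Gosper-summable.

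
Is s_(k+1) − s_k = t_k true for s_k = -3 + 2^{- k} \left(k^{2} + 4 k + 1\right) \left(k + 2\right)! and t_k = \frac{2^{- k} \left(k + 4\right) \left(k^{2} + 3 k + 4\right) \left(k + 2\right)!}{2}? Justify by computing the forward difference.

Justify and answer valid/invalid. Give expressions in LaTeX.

s_(k+1) = 2**(-k - 1)*(4*k + (k + 1)**2 + 5)*factorial(k + 3) - 3
s_(k+1) − s_k = (k + 4)*(k**2 + 3*k + 4)*factorial(k + 2)/(2*2**k)
(s_(k+1) − s_k) − t_k = 0

Valid: the claim telescopes to t_k.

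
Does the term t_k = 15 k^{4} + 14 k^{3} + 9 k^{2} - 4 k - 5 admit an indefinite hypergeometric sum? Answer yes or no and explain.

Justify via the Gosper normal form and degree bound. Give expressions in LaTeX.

Yes. s_k = k \left(3 k^{4} - 4 k^{3} + k^{2} - 3 k - 2\right).

The ratio is (15*k**4 + 74*k**3 + 141*k**2 + 116*k + 29)/(15*k**4 + 14*k**3 + 9*k**2 - 4*k - 5).
Normal form (A,B,C) = (1, 1, k**4 + 14*k**3/15 + 3*k**2/5 - 4*k/15 - 1/3).
f must satisfy (1)·f(k+1) − (1)·f(k) = k**4 + 14*k**3/15 + 3*k**2/5 - 4*k/15 - 1/3.
From deg A=0, deg B=0, deg C=4: d=5.
Solving with deg f ≤ 5: f(k) = k*(3*k**4 - 4*k**3 + k**2 - 3*k - 2)/15.
So s_k = (B(k−1)f/C)·t_k = (k*(3*k**4 - 4*k**3 + k**2 - 3*k - 2)/(15*k**4 + 14*k**3 + 9*k**2 - 4*k - 5))·t_k = k*(3*k**4 - 4*k**3 + k**2 - 3*k - 2).
s_(k+1) − s_k = 15*k**4 + 14*k**3 + 9*k**2 - 4*k - 5 = t_k.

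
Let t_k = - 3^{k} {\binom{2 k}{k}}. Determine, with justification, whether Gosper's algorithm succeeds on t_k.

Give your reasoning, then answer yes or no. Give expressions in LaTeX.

No; the degree bound rules out any f.

The ratio is 6*(2*k + 1)/(k + 1).
Gosper form: A/B · C(k+1)/C(k) with A=12*k + 6, B=k + 1, C=1.
Need (12*k + 6)·f(k+1) − (k)·f(k) = 1.
From deg A=1, deg B=1, deg C=0: d=-1.
Negative degree bound (-1): no f exists, t_k not Gosper-summable.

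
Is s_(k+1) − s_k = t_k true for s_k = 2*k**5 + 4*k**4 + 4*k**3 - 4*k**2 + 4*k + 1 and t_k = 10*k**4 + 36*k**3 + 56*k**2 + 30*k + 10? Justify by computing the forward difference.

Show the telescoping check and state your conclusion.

s_(k+1) = 2*k**5 + 14*k**4 + 40*k**3 + 52*k**2 + 34*k + 11
s_(k+1) − s_k = 10*k**4 + 36*k**3 + 56*k**2 + 30*k + 10
(s_(k+1) − s_k) − t_k = 0

valid; difference matches t_k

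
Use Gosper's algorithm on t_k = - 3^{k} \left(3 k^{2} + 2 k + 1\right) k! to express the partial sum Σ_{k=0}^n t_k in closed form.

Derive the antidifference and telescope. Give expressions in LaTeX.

S(n) = - 3 \cdot 3^{n} n \left(n + 1\right)! - 1

t_(k+1)/t_k = 3*(3*k**3 + 11*k**2 + 14*k + 6)/(3*k**2 + 2*k + 1).
Take A(k)=3*k + 3, B(k)=1, C(k)=k**2 + 2*k/3 + 1/3.
Set up (3*k + 3)·f(k+1) − (1)·f(k) − (k**2 + 2*k/3 + 1/3) = 0.
Degrees (1,0,2) ⇒ d ≤ 1.
Solving with deg f ≤ 1: f(k) = (k - 1)/3.
Get s_k = R·t_k = -3**k*(k - 1)*factorial(k) with R(k) = B(k−1)f(k)/C(k) = (k - 1)/(3*k**2 + 2*k + 1).
Δs = -3**k*(3*k**2 + 2*k + 1)*factorial(k), as required.
s_(n+1) = -3**(n + 1)*n*factorial(n + 1) and s_(0) = 1, so S(n) = -3*3**n*n*factorial(n + 1) - 1.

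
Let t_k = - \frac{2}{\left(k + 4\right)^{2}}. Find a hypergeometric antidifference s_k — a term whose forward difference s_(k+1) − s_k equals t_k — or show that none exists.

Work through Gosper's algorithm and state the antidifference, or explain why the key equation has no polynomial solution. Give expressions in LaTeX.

none (Gosper's algorithm certifies no s_k)

r(k) = (k + 4)**2/(k + 5)**2 after simplifying.
Factor: A=k**2 + 8*k + 16; B=k**2 + 10*k + 25; C=1.
Solve (k**2 + 8*k + 16)·f(k+1) − (k**2 + 8*k + 16)·f(k) = 1.
Degrees (2,2,0) ⇒ d ≤ 0.
Put f(k) = c0: A·f(k+1) − B(k−1)·f(k) − C = -1; need -1 = 0 — inconsistent ⇒ no f, not summable.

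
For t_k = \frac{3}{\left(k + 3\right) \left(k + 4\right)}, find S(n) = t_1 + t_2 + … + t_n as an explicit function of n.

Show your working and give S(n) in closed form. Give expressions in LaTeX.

S(n) = \frac{3 n}{4 \left(n + 4\right)}

Ratio r(k) = (k + 3)/(k + 5).
Gosper form: A/B · C(k+1)/C(k) with A=k + 3, B=k + 5, C=1.
Need (k + 3)·f(k+1) − (k + 4)·f(k) = 1.
d = 1 from the (1,1,0) case.
Match coefficients ⇒ f(k) = k/3.
Certificate R = B(k−1)f/C = k*(k + 4)/3 gives s_k = k/(k + 3).
Check: Δs_k = 3/(k**2 + 7*k + 12). ✓
Σ_(k=1)^n t_k = s_(n+1) − s_(1) = ((n + 1)/(n + 4)) − (1/4), i.e. 3*n/(4*(n + 4)).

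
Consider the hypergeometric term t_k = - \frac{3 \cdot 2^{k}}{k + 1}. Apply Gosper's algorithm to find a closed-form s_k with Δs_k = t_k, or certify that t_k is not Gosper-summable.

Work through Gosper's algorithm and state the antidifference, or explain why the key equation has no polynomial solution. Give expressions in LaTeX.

t_(k+1)/t_k = 2*(k + 1)/(k + 2).
Factor: A=2*k + 2; B=k + 2; C=1.
Key eq: (2*k + 2)·f(k+1) = (k + 1)·f(k) + (1).
From deg A=1, deg B=1, deg C=0: d=-1.
deg f ≤ -1 is impossible — no certificate.

none (Gosper's algorithm certifies no s_k)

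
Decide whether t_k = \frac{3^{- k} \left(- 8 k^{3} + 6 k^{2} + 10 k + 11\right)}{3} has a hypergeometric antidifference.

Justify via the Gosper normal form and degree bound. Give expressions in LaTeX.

r(k) = (8*k**3 + 18*k**2 + 2*k - 19)/(3*(8*k**3 - 6*k**2 - 10*k - 11)) after simplifying.
Normal form (A,B,C) = (1/3, 1, k**3 - 3*k**2/4 - 5*k/4 - 11/8).
f must satisfy (1/3)·f(k+1) − (1)·f(k) = k**3 - 3*k**2/4 - 5*k/4 - 11/8.
Degrees (0,0,3) ⇒ d ≤ 3.
Coefficient equations give f(k) = -3*k*(4*k**2 + 3*k + 4)/8.
R(k) = B(k−1)·f(k)/C(k) = -3*k*(4*k**2 + 3*k + 4)/(8*k**3 - 6*k**2 - 10*k - 11); s_k = R·t_k = k*(4*k**2 + 3*k + 4)/3**k.
Verify: (-8*k**3 + 6*k**2 + 10*k + 11)/(3*3**k) matches t_k.

Yes. s_k = 3^{- k} k \left(4 k^{2} + 3 k + 4\right).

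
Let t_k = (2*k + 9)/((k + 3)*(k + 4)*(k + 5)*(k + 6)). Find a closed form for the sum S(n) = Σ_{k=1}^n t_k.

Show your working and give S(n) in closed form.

S(n) = n*(n + 10)/(24*(n**2 + 10*n + 24))

Compute t_(k+1)/t_k: get (k + 3)*(2*k + 11)/((k + 7)*(2*k + 9)).
A = k + 3, B = k + 7, C = k + 9/2.
f must satisfy (k + 3)·f(k+1) − (k + 6)·f(k) = k + 9/2.
deg f ≤ 3 (via 1,1,1).
Solve for f: f(k) = k*(k + 4)*(k + 8)/30 (degree 3 ≤ 3).
Get s_k = R·t_k = k*(k + 8)/(15*(k**2 + 8*k + 15)) with R(k) = B(k−1)f(k)/C(k) = k*(k + 4)*(k + 6)*(k + 8)/(15*(2*k + 9)).
Check: Δs_k = (2*k + 9)/(k**4 + 18*k**3 + 119*k**2 + 342*k + 360). ✓
Σ_(k=1)^n t_k = s_(n+1) − s_(1) = ((n**2 + 10*n + 9)/(15*(n**2 + 10*n + 24))) − (1/40), i.e. n*(n + 10)/(24*(n**2 + 10*n + 24)).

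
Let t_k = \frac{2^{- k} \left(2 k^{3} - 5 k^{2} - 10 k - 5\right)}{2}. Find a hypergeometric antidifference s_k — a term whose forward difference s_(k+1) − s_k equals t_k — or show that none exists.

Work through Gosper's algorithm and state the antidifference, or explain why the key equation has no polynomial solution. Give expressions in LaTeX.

s_k = 2^{- k} \left(- 2 k^{3} - k^{2} + 2 k + 4\right)

Compute t_(k+1)/t_k: get (2*k**3 + k**2 - 14*k - 18)/(2*(2*k**3 - 5*k**2 - 10*k - 5)).
A = 1/2, B = 1, C = k**3 - 5*k**2/2 - 5*k - 5/2.
Set up (1/2)·f(k+1) − (1)·f(k) − (k**3 - 5*k**2/2 - 5*k - 5/2) = 0.
Degrees (0,0,3) ⇒ d ≤ 3.
Match coefficients ⇒ f(k) = -2*k**3 - k**2 + 2*k + 4.
Certificate R = B(k−1)f/C = -2*(2*k**3 + k**2 - 2*k - 4)/(2*k**3 - 5*k**2 - 10*k - 5) gives s_k = (-2*k**3 - k**2 + 2*k + 4)/2**k.
Check: Δs_k = (2*k**3 - 5*k**2 - 10*k - 5)/(2*2**k). ✓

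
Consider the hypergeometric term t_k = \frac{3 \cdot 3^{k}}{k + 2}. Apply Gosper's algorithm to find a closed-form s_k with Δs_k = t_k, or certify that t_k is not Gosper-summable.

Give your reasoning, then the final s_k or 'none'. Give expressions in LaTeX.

r(k) = 3*(k + 2)/(k + 3) after simplifying.
Normal form (A,B,C) = (3*k + 6, k + 3, 1).
f must satisfy (3*k + 6)·f(k+1) − (k + 2)·f(k) = 1.
Bound: deg f ≤ -1.
Negative degree bound (-1): no f exists, t_k not Gosper-summable.

no hypergeometric antidifference exists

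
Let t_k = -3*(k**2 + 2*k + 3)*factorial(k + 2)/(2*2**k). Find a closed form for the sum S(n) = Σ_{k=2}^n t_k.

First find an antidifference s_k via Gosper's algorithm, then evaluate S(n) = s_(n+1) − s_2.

Step 1: r(k) = (k + 3)*(2*k + (k + 1)**2 + 5)/(2*(k**2 + 2*k + 3)).
Gosper form: A/B · C(k+1)/C(k) with A=k/2 + 3/2, B=1, C=k**2 + 2*k + 3.
Key eq: (k/2 + 3/2)·f(k+1) = (1)·f(k) + (k**2 + 2*k + 3).
Bound: deg f ≤ 1.
Solve for f: f(k) = 2*k (degree 1 ≤ 1).
So s_k = (B(k−1)f/C)·t_k = (2*k/(k**2 + 2*k + 3))·t_k = -3*k*factorial(k + 2)/2**k.
Δs = -3*(k**2 + 2*k + 3)*factorial(k + 2)/(2*2**k), as required.
Telescope: S(n) = s_(n+1) − s_(2) = -3*2**(-n - 1)*(n + 1)*factorial(n + 3) − (-36) = 36 - 3*n*factorial(n + 3)/(2*2**n) - 3*factorial(n + 3)/(2*2**n).

S(n) = 36 - 3*n*factorial(n + 3)/(2*2**n) - 3*factorial(n + 3)/(2*2**n)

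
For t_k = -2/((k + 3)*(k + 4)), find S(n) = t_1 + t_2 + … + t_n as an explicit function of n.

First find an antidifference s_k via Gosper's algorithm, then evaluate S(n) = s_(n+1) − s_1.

r(k) = (k + 3)/(k + 5) after simplifying.
Normal form (A,B,C) = (k + 3, k + 5, 1).
Set up (k + 3)·f(k+1) − (k + 4)·f(k) − (1) = 0.
deg f ≤ 1 (via 1,1,0).
Solve for f: f(k) = k/3 (degree 1 ≤ 1).
Then R = B(k−1)f/C = k*(k + 4)/3, so s_k = R(k)·t_k = -2*k/(3*k + 9).
Verify: -2/(k**2 + 7*k + 12) matches t_k.
Σ_(k=1)^n t_k = s_(n+1) − s_(1) = (2*(-n - 1)/(3*(n + 4))) − (-1/6), i.e. -n/(2*n + 8).

S(n) = -n/(2*n + 8)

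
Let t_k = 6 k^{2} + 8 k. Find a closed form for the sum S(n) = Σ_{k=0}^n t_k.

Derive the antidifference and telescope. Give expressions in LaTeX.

t_(k+1)/t_k = (3*k**2 + 10*k + 7)/(k*(3*k + 4)).
So A=1 and B=1, with C=k**2 + 4*k/3.
Need (1)·f(k+1) − (1)·f(k) = k**2 + 4*k/3.
Bound: deg f ≤ 3.
Match coefficients ⇒ f(k) = k*(k - 1)*(2*k + 3)/6.
Then R = B(k−1)f/C = (k - 1)*(2*k + 3)/(2*(3*k + 4)), so s_k = R(k)·t_k = k*(2*k**2 + k - 3).
Δs = 2*k*(3*k + 4), as required.
s_(n+1) = n*(2*n**2 + 7*n + 5) and s_(0) = 0, so S(n) = n*(2*n**2 + 7*n + 5).

S(n) = n \left(2 n^{2} + 7 n + 5\right)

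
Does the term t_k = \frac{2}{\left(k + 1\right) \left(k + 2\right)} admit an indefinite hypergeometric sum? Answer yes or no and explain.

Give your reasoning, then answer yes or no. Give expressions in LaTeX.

Yes. s_k = \frac{2 k}{k + 1}.

Compute t_(k+1)/t_k: get (k + 1)/(k + 3).
Normal form (A,B,C) = (k + 1, k + 3, 1).
Solve (k + 1)·f(k+1) − (k + 2)·f(k) = 1.
d = 1 from the (1,1,0) case.
Coefficient equations give f(k) = k.
Get s_k = R·t_k = 2*k/(k + 1) with R(k) = B(k−1)f(k)/C(k) = k*(k + 2).
s_(k+1) − s_k = 2/(k**2 + 3*k + 2) = t_k.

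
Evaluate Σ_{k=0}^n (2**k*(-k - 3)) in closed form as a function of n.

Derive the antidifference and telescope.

Compute t_(k+1)/t_k: get 2*(k + 4)/(k + 3).
Normal form (A,B,C) = (2, 1, k + 3).
Set up (2)·f(k+1) − (1)·f(k) − (k + 3) = 0.
d = 1 from the (0,0,1) case.
Solve for f: f(k) = k + 1 (degree 1 ≤ 1).
Certificate R = B(k−1)f/C = (k + 1)/(k + 3) gives s_k = 2**k*(-k - 1).
Δs = 2**k*(-k - 3), as required.
s_(n+1) = 2**(n + 1)*(-n - 2) and s_(0) = -1, so S(n) = -2**(n + 1)*n - 2**(n + 2) + 1.

S(n) = -2**(n + 1)*n - 2**(n + 2) + 1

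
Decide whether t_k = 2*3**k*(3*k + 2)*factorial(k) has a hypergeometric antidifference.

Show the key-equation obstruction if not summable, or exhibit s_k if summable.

t_(k+1)/t_k = 3*(k + 1)*(3*k + 5)/(3*k + 2).
So A=3*k + 3 and B=1, with C=k + 2/3.
f must satisfy (3*k + 3)·f(k+1) − (1)·f(k) = k + 2/3.
From deg A=1, deg B=0, deg C=1: d=0.
Coefficient equations give f(k) = 1/3.
So s_k = (B(k−1)f/C)·t_k = (1/(3*k + 2))·t_k = 2*3**k*factorial(k).
Δs = 2*3**k*(3*k + 2)*factorial(k), as required.

Yes. s_k = 2*3**k*factorial(k).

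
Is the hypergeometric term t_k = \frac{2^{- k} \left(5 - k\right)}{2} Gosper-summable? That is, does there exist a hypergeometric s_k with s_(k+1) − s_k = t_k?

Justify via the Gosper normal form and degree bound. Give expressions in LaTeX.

t_(k+1)/t_k = (k - 4)/(2*(k - 5)).
Factor: A=1/2; B=1; C=k - 5.
Solve (1/2)·f(k+1) − (1)·f(k) = k - 5.
deg f ≤ 1 (via 0,0,1).
Match coefficients ⇒ f(k) = -2*(k - 4).
So s_k = (B(k−1)f/C)·t_k = (-2*(k - 4)/(k - 5))·t_k = (k - 4)/2**k.
Δs = (5 - k)/(2*2**k), as required.

Yes. s_k = 2^{- k} \left(k - 4\right).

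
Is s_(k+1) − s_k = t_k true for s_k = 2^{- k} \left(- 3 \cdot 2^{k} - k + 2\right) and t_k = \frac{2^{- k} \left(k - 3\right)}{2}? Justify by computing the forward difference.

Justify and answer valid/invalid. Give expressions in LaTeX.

valid (s_(k+1) − s_k reduces to t_k)

s_(k+1) = (-6*2**k - k + 1)/(2*2**k)
s_(k+1) − s_k = (k - 3)/(2*2**k)
(s_(k+1) − s_k) − t_k = 0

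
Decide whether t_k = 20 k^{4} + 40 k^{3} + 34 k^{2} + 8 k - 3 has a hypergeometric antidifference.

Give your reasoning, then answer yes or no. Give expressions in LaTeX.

Compute t_(k+1)/t_k: get (20*k**4 + 120*k**3 + 274*k**2 + 276*k + 99)/(20*k**4 + 40*k**3 + 34*k**2 + 8*k - 3).
Normal form (A,B,C) = (1, 1, k**4 + 2*k**3 + 17*k**2/10 + 2*k/5 - 3/20).
Need (1)·f(k+1) − (1)·f(k) = k**4 + 2*k**3 + 17*k**2/10 + 2*k/5 - 3/20.
d = 5 from the (0,0,4) case.
A polynomial solution: f(k) = k*(4*k**4 - 2*k**2 - 3*k - 2)/20.
R(k) = B(k−1)·f(k)/C(k) = k*(4*k**4 - 2*k**2 - 3*k - 2)/(20*k**4 + 40*k**3 + 34*k**2 + 8*k - 3); s_k = R·t_k = k*(4*k**4 - 2*k**2 - 3*k - 2).
Check: Δs_k = 20*k**4 + 40*k**3 + 34*k**2 + 8*k - 3. ✓

Yes. s_k = k \left(4 k^{4} - 2 k^{2} - 3 k - 2\right).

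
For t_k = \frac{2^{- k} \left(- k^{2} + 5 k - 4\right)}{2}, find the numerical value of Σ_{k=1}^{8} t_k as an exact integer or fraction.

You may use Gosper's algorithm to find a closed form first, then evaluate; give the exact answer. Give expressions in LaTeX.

Step 1: r(k) = k*(k - 3)/(2*(k**2 - 5*k + 4)).
So A=1/2 and B=1, with C=k**2 - 5*k + 4.
Set up (1/2)·f(k+1) − (1)·f(k) − (k**2 - 5*k + 4) = 0.
Degrees (0,0,2) ⇒ d ≤ 2.
A polynomial solution: f(k) = -2*(k - 2)*(k - 1).
So s_k = (B(k−1)f/C)·t_k = (-2*(k - 2)/(k - 4))·t_k = (k**2 - 3*k + 2)/2**k.
s_(k+1) − s_k = (-k**2 + 5*k - 4)/(2*2**k) = t_k.
Sum = s_(9) − s_(1); s_(9) = 7/64, s_(1) = 0 ⇒ 7/64.

Σ = 7/64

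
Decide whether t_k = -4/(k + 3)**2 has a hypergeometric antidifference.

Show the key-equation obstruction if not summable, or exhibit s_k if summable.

No — the linear system for f has no solution.

Compute t_(k+1)/t_k: get (k + 3)**2/(k + 4)**2.
Normal form (A,B,C) = (k**2 + 6*k + 9, k**2 + 8*k + 16, 1).
Set up (k**2 + 6*k + 9)·f(k+1) − (k**2 + 6*k + 9)·f(k) − (1) = 0.
deg f ≤ 0 (via 2,2,0).
f = c0 ⇒ A·f(k+1) − B(k−1)·f(k) − C = -1. The system {-1 = 0} is inconsistent; no antidifference.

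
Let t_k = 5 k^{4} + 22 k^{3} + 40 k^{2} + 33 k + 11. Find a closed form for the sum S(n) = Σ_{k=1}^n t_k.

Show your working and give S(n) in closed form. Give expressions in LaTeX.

t_(k+1)/t_k = (5*k**4 + 42*k**3 + 136*k**2 + 199*k + 111)/(5*k**4 + 22*k**3 + 40*k**2 + 33*k + 11).
Take A(k)=1, B(k)=1, C(k)=k**4 + 22*k**3/5 + 8*k**2 + 33*k/5 + 11/5.
Solve (1)·f(k+1) − (1)·f(k) = k**4 + 22*k**3/5 + 8*k**2 + 33*k/5 + 11/5.
deg f ≤ 5 (via 0,0,4).
Coefficient equations give f(k) = k*(k**4 + 3*k**3 + 4*k**2 + 2*k + 1)/5.
Then R = B(k−1)f/C = k*(k**4 + 3*k**3 + 4*k**2 + 2*k + 1)/(5*k**4 + 22*k**3 + 40*k**2 + 33*k + 11), so s_k = R(k)·t_k = k*(k**4 + 3*k**3 + 4*k**2 + 2*k + 1).
Δs = 5*k**4 + 22*k**3 + 40*k**2 + 33*k + 11, as required.
Σ_(k=1)^n t_k = s_(n+1) − s_(1) = (n**5 + 8*n**4 + 26*n**3 + 42*n**2 + 34*n + 11) − (11), i.e. n*(n**4 + 8*n**3 + 26*n**2 + 42*n + 34).

S(n) = n \left(n^{4} + 8 n^{3} + 26 n^{2} + 42 n + 34\right)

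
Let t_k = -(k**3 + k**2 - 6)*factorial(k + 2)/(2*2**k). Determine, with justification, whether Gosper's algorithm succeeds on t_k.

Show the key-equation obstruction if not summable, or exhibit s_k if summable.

r(k) = (k + 3)*((k + 1)**3 + (k + 1)**2 - 6)/(2*(k**3 + k**2 - 6)) after simplifying.
Gosper form: A/B · C(k+1)/C(k) with A=k/2 + 3/2, B=1, C=k**3 + k**2 - 6.
Need (k/2 + 3/2)·f(k+1) − (1)·f(k) = k**3 + k**2 - 6.
deg f ≤ 2 (via 1,0,3).
Match coefficients ⇒ f(k) = 2*(k - 3)*(k + 1).
Then R = B(k−1)f/C = 2*(k - 3)*(k + 1)/(k**3 + k**2 - 6), so s_k = R(k)·t_k = -(k - 3)*(k + 1)*factorial(k + 2)/2**k.
Check: Δs_k = -(k**3 + k**2 - 6)*factorial(k + 2)/(2*2**k). ✓

Yes. s_k = -(k - 3)*(k + 1)*factorial(k + 2)/2**k.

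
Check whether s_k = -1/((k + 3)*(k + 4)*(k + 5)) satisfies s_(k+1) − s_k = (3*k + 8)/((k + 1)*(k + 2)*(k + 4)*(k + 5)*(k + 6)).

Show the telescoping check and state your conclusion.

s_(k+1) = -1/((k + 4)*(k + 5)*(k + 6))
s_(k+1) − s_k = 3/((k + 3)*(k + 4)*(k + 5)*(k + 6))
(s_(k+1) − s_k) − t_k = 2*(-4*k - 9)/(k**6 + 21*k**5 + 175*k**4 + 735*k**3 + 1624*k**2 + 1764*k + 720)

Invalid: residual 2*(-4*k - 9)/(k**6 + 21*k**5 + 175*k**4 + 735*k**3 + 1624*k**2 + 1764*k + 720) ≠ 0.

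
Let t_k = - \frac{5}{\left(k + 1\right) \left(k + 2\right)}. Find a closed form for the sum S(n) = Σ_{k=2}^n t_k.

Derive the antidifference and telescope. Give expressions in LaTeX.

S(n) = \frac{5 \left(1 - n\right)}{3 \left(n + 2\right)}

t_(k+1)/t_k = (k + 1)/(k + 3).
Factor: A=k + 1; B=k + 3; C=1.
Key eq: (k + 1)·f(k+1) = (k + 2)·f(k) + (1).
d = 1 from the (1,1,0) case.
A polynomial solution: f(k) = k.
Get s_k = R·t_k = -5*k/(k + 1) with R(k) = B(k−1)f(k)/C(k) = k*(k + 2).
Δs = -5/(k**2 + 3*k + 2), as required.
Telescope: S(n) = s_(n+1) − s_(2) = 5*(-n - 1)/(n + 2) − (-10/3) = 5*(1 - n)/(3*(n + 2)).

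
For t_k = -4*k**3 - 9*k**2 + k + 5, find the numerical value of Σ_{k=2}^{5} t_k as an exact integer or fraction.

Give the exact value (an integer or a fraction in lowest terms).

Σ = -1348

r(k) = (4*k**3 + 21*k**2 + 29*k + 7)/(4*k**3 + 9*k**2 - k - 5) after simplifying.
Take A(k)=1, B(k)=1, C(k)=k**3 + 9*k**2/4 - k/4 - 5/4.
Key eq: (1)·f(k+1) = (1)·f(k) + (k**3 + 9*k**2/4 - k/4 - 5/4).
deg f ≤ 4 (via 0,0,3).
Solve for f: f(k) = k*(k**3 + k**2 - 4*k - 3)/4 (degree 4 ≤ 4).
Certificate R = B(k−1)f/C = k*(k**3 + k**2 - 4*k - 3)/(4*k**3 + 9*k**2 - k - 5) gives s_k = k*(-k**3 - k**2 + 4*k + 3).
Check: Δs_k = -4*k**3 - 9*k**2 + k + 5. ✓
Sum = s_(6) − s_(2); s_(6) = -1350, s_(2) = -2 ⇒ -1348.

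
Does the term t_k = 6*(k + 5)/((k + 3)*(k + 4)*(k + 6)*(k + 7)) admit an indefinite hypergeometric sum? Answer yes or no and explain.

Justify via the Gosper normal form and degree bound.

Step 1: r(k) = (k + 3)*(k + 6)**2/((k + 5)**2*(k + 8)).
A = k + 3, B = k + 8, C = k**2 + 10*k + 25.
Need (k + 3)·f(k+1) − (k + 7)·f(k) = k**2 + 10*k + 25.
Degrees (1,1,2) ⇒ d ≤ 4.
Coefficient equations give f(k) = k*(k + 4)*(k + 5)*(k + 9)/36.
Certificate R = B(k−1)f/C = k*(k + 4)*(k + 7)*(k + 9)/(36*(k + 5)) gives s_k = k*(k + 9)/(6*(k**2 + 9*k + 18)).
Verify: 6*(k + 5)/(k**4 + 20*k**3 + 145*k**2 + 450*k + 504) matches t_k.

Yes. s_k = k*(k + 9)/(6*(k**2 + 9*k + 18)).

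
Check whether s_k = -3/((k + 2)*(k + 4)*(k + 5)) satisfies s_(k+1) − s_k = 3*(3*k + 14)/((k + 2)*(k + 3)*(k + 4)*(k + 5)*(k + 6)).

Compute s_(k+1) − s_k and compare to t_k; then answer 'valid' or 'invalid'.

Invalid: residual -12/(k**5 + 20*k**4 + 155*k**3 + 580*k**2 + 1044*k + 720) ≠ 0.

s_(k+1) = -3/((k + 3)*(k + 5)*(k + 6))
s_(k+1) − s_k = 3*(3*k + 10)/(k**5 + 20*k**4 + 155*k**3 + 580*k**2 + 1044*k + 720)
(s_(k+1) − s_k) − t_k = -12/(k**5 + 20*k**4 + 155*k**3 + 580*k**2 + 1044*k + 720)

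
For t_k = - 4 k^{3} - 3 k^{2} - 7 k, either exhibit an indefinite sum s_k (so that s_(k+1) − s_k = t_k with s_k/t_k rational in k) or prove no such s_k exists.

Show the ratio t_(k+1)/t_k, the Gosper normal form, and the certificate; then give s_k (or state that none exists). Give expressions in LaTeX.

t_(k+1)/t_k = (4*k**3 + 15*k**2 + 25*k + 14)/(k*(4*k**2 + 3*k + 7)).
Normal form (A,B,C) = (1, 1, k**3 + 3*k**2/4 + 7*k/4).
Key eq: (1)·f(k+1) = (1)·f(k) + (k**3 + 3*k**2/4 + 7*k/4).
d = 4 from the (0,0,3) case.
Solving with deg f ≤ 4: f(k) = k*(k - 1)*(k**2 + 3)/4.
R(k) = B(k−1)·f(k)/C(k) = (k - 1)*(k**2 + 3)/(4*k**2 + 3*k + 7); s_k = R·t_k = k*(-k**3 + k**2 - 3*k + 3).
s_(k+1) − s_k = k*(-4*k**2 - 3*k - 7) = t_k.

s_k = k \left(- k^{3} + k^{2} - 3 k + 3\right)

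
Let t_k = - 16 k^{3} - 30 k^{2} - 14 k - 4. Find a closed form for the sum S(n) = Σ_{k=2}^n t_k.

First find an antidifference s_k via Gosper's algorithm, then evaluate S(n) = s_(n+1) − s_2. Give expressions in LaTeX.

Step 1: r(k) = (8*k**3 + 39*k**2 + 61*k + 32)/(8*k**3 + 15*k**2 + 7*k + 2).
Gosper form: A/B · C(k+1)/C(k) with A=1, B=1, C=k**3 + 15*k**2/8 + 7*k/8 + 1/4.
Key eq: (1)·f(k+1) = (1)·f(k) + (k**3 + 15*k**2/8 + 7*k/8 + 1/4).
d = 4 from the (0,0,3) case.
A polynomial solution: f(k) = k*(2*k**3 + k**2 - 2*k + 1)/8.
Get s_k = R·t_k = 2*k*(-2*k**3 - k**2 + 2*k - 1) with R(k) = B(k−1)f(k)/C(k) = k*(2*k**3 + k**2 - 2*k + 1)/(8*k**3 + 15*k**2 + 7*k + 2).
Δs = -16*k**3 - 30*k**2 - 14*k - 4, as required.
Evaluate: s_(n+1) = -4*n**4 - 18*n**3 - 26*n**2 - 16*n - 4; subtract s_(2) = -68 ⇒ S(n) = -4*n**4 - 18*n**3 - 26*n**2 - 16*n + 64.

S(n) = - 4 n^{4} - 18 n^{3} - 26 n^{2} - 16 n + 64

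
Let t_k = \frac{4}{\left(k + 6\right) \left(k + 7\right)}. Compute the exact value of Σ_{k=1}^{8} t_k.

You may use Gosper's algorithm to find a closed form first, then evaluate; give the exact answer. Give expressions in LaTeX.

t_(k+1)/t_k = (k + 6)/(k + 8).
So A=k + 6 and B=k + 8, with C=1.
Need (k + 6)·f(k+1) − (k + 7)·f(k) = 1.
Degrees (1,1,0) ⇒ d ≤ 1.
Solve for f: f(k) = k/6 (degree 1 ≤ 1).
Then R = B(k−1)f/C = k*(k + 7)/6, so s_k = R(k)·t_k = 2*k/(3*(k + 6)).
Check: Δs_k = 4/(k**2 + 13*k + 42). ✓
Σ_(k=1)^(8) t_k = s_(9) − s_(1) = 2/5 − (2/21) = 32/105.

Σ = 32/105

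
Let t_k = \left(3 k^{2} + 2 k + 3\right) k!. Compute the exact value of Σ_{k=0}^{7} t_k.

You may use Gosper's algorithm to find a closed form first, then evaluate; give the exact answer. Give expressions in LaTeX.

Step 1: r(k) = (k + 1)*(2*k + 3*(k + 1)**2 + 5)/(3*k**2 + 2*k + 3).
Take A(k)=k + 1, B(k)=1, C(k)=k**2 + 2*k/3 + 1.
Key eq: (k + 1)·f(k+1) = (1)·f(k) + (k**2 + 2*k/3 + 1).
Degrees (1,0,2) ⇒ d ≤ 1.
Solve for f: f(k) = (3*k - 1)/3 (degree 1 ≤ 1).
Certificate R = B(k−1)f/C = (3*k - 1)/(3*k**2 + 2*k + 3) gives s_k = (3*k - 1)*factorial(k).
Δs = (3*k**2 + 2*k + 3)*factorial(k), as required.
Evaluate s at k=8 and k=0: 927360 and -1; difference 927361.

Σ = 927361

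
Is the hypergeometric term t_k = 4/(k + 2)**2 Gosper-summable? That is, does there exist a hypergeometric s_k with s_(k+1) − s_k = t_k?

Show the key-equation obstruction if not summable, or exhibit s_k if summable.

No — t_k has no hypergeometric antidifference.

Step 1: r(k) = (k + 2)**2/(k + 3)**2.
Gosper form: A/B · C(k+1)/C(k) with A=k**2 + 4*k + 4, B=k**2 + 6*k + 9, C=1.
Key eq: (k**2 + 4*k + 4)·f(k+1) = (k**2 + 4*k + 4)·f(k) + (1).
Bound: deg f ≤ 0.
f = c0 ⇒ A·f(k+1) − B(k−1)·f(k) − C = -1. The system {-1 = 0} is inconsistent; no antidifference.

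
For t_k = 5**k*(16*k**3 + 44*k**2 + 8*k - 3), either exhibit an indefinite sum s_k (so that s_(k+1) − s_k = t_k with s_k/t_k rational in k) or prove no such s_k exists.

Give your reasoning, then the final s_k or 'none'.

s_k = 5**k*(4*k**3 - 4*k**2 - 3*k + 3)

t_(k+1)/t_k = 5*(16*k**3 + 92*k**2 + 144*k + 65)/(16*k**3 + 44*k**2 + 8*k - 3).
A = 5, B = 1, C = k**3 + 11*k**2/4 + k/2 - 3/16.
Key eq: (5)·f(k+1) = (1)·f(k) + (k**3 + 11*k**2/4 + k/2 - 3/16).
From deg A=0, deg B=0, deg C=3: d=3.
A polynomial solution: f(k) = (k - 1)*(4*k**2 - 3)/16.
So s_k = (B(k−1)f/C)·t_k = ((k - 1)*(4*k**2 - 3)/(16*k**3 + 44*k**2 + 8*k - 3))·t_k = 5**k*(4*k**3 - 4*k**2 - 3*k + 3).
Verify: 5**k*(16*k**3 + 44*k**2 + 8*k - 3) matches t_k.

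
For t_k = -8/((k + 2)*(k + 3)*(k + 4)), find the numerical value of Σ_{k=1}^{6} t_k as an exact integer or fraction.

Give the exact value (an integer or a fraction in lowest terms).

Σ = -13/45

r(k) = (k + 2)/(k + 5) after simplifying.
Gosper form: A/B · C(k+1)/C(k) with A=k + 2, B=k + 5, C=1.
Set up (k + 2)·f(k+1) − (k + 4)·f(k) − (1) = 0.
Degrees (1,1,0) ⇒ d ≤ 2.
Solve for f: f(k) = k*(k + 5)/12 (degree 2 ≤ 2).
So s_k = (B(k−1)f/C)·t_k = (k*(k + 4)*(k + 5)/12)·t_k = 2*k*(-k - 5)/(3*(k + 2)*(k + 3)).
Δs = -8/(k**3 + 9*k**2 + 26*k + 24), as required.
Evaluate s at k=7 and k=1: -28/45 and -1/3; difference -13/45.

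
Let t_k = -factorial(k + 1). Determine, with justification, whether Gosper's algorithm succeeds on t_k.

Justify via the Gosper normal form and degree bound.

No — key equation has no polynomial f.

Ratio r(k) = k + 2.
A = k + 2, B = 1, C = 1.
Set up (k + 2)·f(k+1) − (1)·f(k) − (1) = 0.
Degrees (1,0,0) ⇒ d ≤ -1.
d = -1 < 0 ⇒ no nonzero polynomial f; not summable.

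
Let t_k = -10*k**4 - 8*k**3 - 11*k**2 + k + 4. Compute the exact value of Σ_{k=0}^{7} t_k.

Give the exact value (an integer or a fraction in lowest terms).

r(k) = (10*k**4 + 48*k**3 + 95*k**2 + 85*k + 24)/(10*k**4 + 8*k**3 + 11*k**2 - k - 4) after simplifying.
Gosper form: A/B · C(k+1)/C(k) with A=1, B=1, C=k**4 + 4*k**3/5 + 11*k**2/10 - k/10 - 2/5.
f must satisfy (1)·f(k+1) − (1)·f(k) = k**4 + 4*k**3/5 + 11*k**2/10 - k/10 - 2/5.
Bound: deg f ≤ 5.
A polynomial solution: f(k) = k*(2*k**4 - 3*k**3 + 3*k**2 - 4*k - 2)/10.
Then R = B(k−1)f/C = k*(2*k**4 - 3*k**3 + 3*k**2 - 4*k - 2)/(10*k**4 + 8*k**3 + 11*k**2 - k - 4), so s_k = R(k)·t_k = k*(-2*k**4 + 3*k**3 - 3*k**2 + 4*k + 2).
Δs = -10*k**4 - 8*k**3 - 11*k**2 + k + 4, as required.
Telescoping: Σ = s_(8) − s_(0) = -54512 − (0) = -54512.

Σ = -54512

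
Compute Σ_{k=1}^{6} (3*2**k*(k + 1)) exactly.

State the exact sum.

Step 1: r(k) = 2*(k + 2)/(k + 1).
Factor: A=2; B=1; C=k + 1.
Set up (2)·f(k+1) − (1)·f(k) − (k + 1) = 0.
Degrees (0,0,1) ⇒ d ≤ 1.
Coefficient equations give f(k) = k - 1.
R(k) = B(k−1)·f(k)/C(k) = (k - 1)/(k + 1); s_k = R·t_k = 3*2**k*(k - 1).
Check: Δs_k = 3*2**k*(k + 1). ✓
Sum = s_(7) − s_(1); s_(7) = 2304, s_(1) = 0 ⇒ 2304.

Σ = 2304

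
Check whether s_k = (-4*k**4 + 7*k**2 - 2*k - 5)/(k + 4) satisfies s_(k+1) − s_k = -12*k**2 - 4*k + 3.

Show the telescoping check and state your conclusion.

Invalid: residual 3*(8*k**3 + 56*k**2 + 16*k - 17)/(k**2 + 9*k + 20) ≠ 0.

s_(k+1) = (-2*k - 4*(k + 1)**4 + 7*(k + 1)**2 - 7)/(k + 5)
s_(k+1) − s_k = (-12*k**4 - 88*k**3 - 105*k**2 - 5*k + 9)/(k**2 + 9*k + 20)
(s_(k+1) − s_k) − t_k = 3*(8*k**3 + 56*k**2 + 16*k - 17)/(k**2 + 9*k + 20)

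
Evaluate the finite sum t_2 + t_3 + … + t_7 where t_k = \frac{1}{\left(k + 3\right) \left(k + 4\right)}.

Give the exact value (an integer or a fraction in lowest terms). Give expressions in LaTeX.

Σ = 6/55

t_(k+1)/t_k = (k + 3)/(k + 5).
Take A(k)=k + 3, B(k)=k + 5, C(k)=1.
Set up (k + 3)·f(k+1) − (k + 4)·f(k) − (1) = 0.
d = 1 from the (1,1,0) case.
Coefficient equations give f(k) = k/3.
Get s_k = R·t_k = k/(3*(k + 3)) with R(k) = B(k−1)f(k)/C(k) = k*(k + 4)/3.
s_(k+1) − s_k = 1/(k**2 + 7*k + 12) = t_k.
Evaluate s at k=8 and k=2: 8/33 and 2/15; difference 6/55.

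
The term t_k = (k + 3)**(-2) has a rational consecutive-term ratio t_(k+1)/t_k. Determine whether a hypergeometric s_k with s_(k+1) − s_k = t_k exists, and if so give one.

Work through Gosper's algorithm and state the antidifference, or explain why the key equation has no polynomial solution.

Step 1: r(k) = (k + 3)**2/(k + 4)**2.
Factor: A=k**2 + 6*k + 9; B=k**2 + 8*k + 16; C=1.
f must satisfy (k**2 + 6*k + 9)·f(k+1) − (k**2 + 6*k + 9)·f(k) = 1.
Degrees (2,2,0) ⇒ d ≤ 0.
Write f(k) = c0. Then LHS − RHS = -1, requiring -1 = 0: contradictory. No certificate.

none (Gosper's algorithm certifies no s_k)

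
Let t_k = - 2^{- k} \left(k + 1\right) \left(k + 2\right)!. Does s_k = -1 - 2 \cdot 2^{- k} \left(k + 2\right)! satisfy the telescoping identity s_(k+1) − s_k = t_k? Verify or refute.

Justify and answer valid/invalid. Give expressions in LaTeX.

s_(k+1) = -2*2**(-k - 1)*factorial(k + 3) - 1
s_(k+1) − s_k = -(k + 1)*factorial(k + 2)/2**k
(s_(k+1) − s_k) − t_k = 0

valid (s_(k+1) − s_k reduces to t_k)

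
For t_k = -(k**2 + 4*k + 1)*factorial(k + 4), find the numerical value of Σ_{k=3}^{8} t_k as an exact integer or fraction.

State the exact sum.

Σ = -49816156320

Compute t_(k+1)/t_k: get (k + 5)*(4*k + (k + 1)**2 + 5)/(k**2 + 4*k + 1).
Gosper form: A/B · C(k+1)/C(k) with A=k + 5, B=1, C=k**2 + 4*k + 1.
Key eq: (k + 5)·f(k+1) = (1)·f(k) + (k**2 + 4*k + 1).
From deg A=1, deg B=0, deg C=2: d=1.
Coefficient equations give f(k) = k - 1.
R(k) = B(k−1)·f(k)/C(k) = (k - 1)/(k**2 + 4*k + 1); s_k = R·t_k = -(k - 1)*factorial(k + 4).
Verify: -(k**2 + 4*k + 1)*factorial(k + 4) matches t_k.
Sum = s_(9) − s_(3); s_(9) = -49816166400, s_(3) = -10080 ⇒ -49816156320.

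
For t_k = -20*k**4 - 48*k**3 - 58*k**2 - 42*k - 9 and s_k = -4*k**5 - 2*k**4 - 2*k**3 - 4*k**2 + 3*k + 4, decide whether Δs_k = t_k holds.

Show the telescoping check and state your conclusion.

s_(k+1) = -4*k**5 - 22*k**4 - 50*k**3 - 62*k**2 - 39*k - 5
s_(k+1) − s_k = -20*k**4 - 48*k**3 - 58*k**2 - 42*k - 9
(s_(k+1) − s_k) − t_k = 0

valid; difference matches t_k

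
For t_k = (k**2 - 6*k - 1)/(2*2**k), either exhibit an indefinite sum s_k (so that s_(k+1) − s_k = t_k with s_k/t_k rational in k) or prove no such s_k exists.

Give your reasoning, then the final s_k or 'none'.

s_k = (-k**2 + 4*k + 4)/2**k

Ratio r(k) = (k**2 - 4*k - 6)/(2*(k**2 - 6*k - 1)).
Take A(k)=1/2, B(k)=1, C(k)=k**2 - 6*k - 1.
Solve (1/2)·f(k+1) − (1)·f(k) = k**2 - 6*k - 1.
Bound: deg f ≤ 2.
Match coefficients ⇒ f(k) = -2*(k**2 - 4*k - 4).
Certificate R = B(k−1)f/C = -2*(k**2 - 4*k - 4)/(k**2 - 6*k - 1) gives s_k = (-k**2 + 4*k + 4)/2**k.
Δs = (k**2 - 6*k - 1)/(2*2**k), as required.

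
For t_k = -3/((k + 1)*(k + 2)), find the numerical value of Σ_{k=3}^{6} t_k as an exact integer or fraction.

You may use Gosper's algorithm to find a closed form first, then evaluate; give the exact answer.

Step 1: r(k) = (k + 1)/(k + 3).
A = k + 1, B = k + 3, C = 1.
Need (k + 1)·f(k+1) − (k + 2)·f(k) = 1.
Bound: deg f ≤ 1.
Coefficient equations give f(k) = k.
R(k) = B(k−1)·f(k)/C(k) = k*(k + 2); s_k = R·t_k = -3*k/(k + 1).
Check: Δs_k = -3/(k**2 + 3*k + 2). ✓
Evaluate s at k=7 and k=3: -21/8 and -9/4; difference -3/8.

Σ = -3/8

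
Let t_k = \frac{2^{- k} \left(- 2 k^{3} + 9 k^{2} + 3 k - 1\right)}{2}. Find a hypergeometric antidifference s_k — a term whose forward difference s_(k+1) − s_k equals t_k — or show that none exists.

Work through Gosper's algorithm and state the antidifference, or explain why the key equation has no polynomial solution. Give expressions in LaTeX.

Ratio r(k) = (2*k**3 - 3*k**2 - 15*k - 9)/(2*(2*k**3 - 9*k**2 - 3*k + 1)).
Take A(k)=1/2, B(k)=1, C(k)=k**3 - 9*k**2/2 - 3*k/2 + 1/2.
Need (1/2)·f(k+1) − (1)·f(k) = k**3 - 9*k**2/2 - 3*k/2 + 1/2.
deg f ≤ 3 (via 0,0,3).
Solving with deg f ≤ 3: f(k) = -2*k**3 + 3*k**2 + 3*k + 3.
R(k) = B(k−1)·f(k)/C(k) = -2*(2*k**3 - 3*k**2 - 3*k - 3)/((2*k + 1)*(k**2 - 5*k + 1)); s_k = R·t_k = (2*k**3 - 3*k**2 - 3*k - 3)/2**k.
Check: Δs_k = (-2*k**3 + 9*k**2 + 3*k - 1)/(2*2**k). ✓

s_k = 2^{- k} \left(2 k^{3} - 3 k^{2} - 3 k - 3\right)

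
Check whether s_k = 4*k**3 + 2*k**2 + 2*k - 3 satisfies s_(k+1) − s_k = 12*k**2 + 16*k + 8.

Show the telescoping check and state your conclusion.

valid; difference matches t_k

s_(k+1) = 4*k**3 + 14*k**2 + 18*k + 5
s_(k+1) − s_k = 12*k**2 + 16*k + 8
(s_(k+1) − s_k) − t_k = 0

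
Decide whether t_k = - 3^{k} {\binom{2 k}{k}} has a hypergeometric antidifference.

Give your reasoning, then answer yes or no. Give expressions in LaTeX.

Step 1: r(k) = 6*(2*k + 1)/(k + 1).
Take A(k)=12*k + 6, B(k)=k + 1, C(k)=1.
f must satisfy (12*k + 6)·f(k+1) − (k)·f(k) = 1.
deg f ≤ -1 (via 1,1,0).
Negative degree bound (-1): no f exists, t_k not Gosper-summable.

No; the degree bound rules out any f.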